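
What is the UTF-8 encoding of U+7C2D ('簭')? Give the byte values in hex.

E7 B0 AD

U+7C2D = 0x7C2D = 31789 decimal. In range U+0800–U+FFFF → 3-byte form: 1110xxxx 10xxxxxx 10xxxxxx.
Binary (16 bits): 0111110000101101.
Split 4+6+6: 0111 | 110000 | 101101.
Byte 1: 11100111 = 0xE7.
Byte 2: 10110000 = 0xB0.
Byte 3: 10101101 = 0xAD.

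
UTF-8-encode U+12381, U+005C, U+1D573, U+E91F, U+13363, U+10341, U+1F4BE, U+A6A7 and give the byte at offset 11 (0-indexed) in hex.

U+12381 → 4-byte form F0 92 8E 81 at offsets 0–3.
U+005C → 1-byte form 5C at offsets 4–4.
U+1D573 → 4-byte form F0 9D 95 B3 at offsets 5–8.
U+E91F → 3-byte form EE A4 9F at offsets 9–11.
Offset 11 falls in char 4's range; it's byte 3 of EE A4 9F = 0x9F.

0x9F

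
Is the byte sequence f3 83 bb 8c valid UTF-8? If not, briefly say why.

Leading byte 0xF3 = 11110011 → 4-byte form.
Continuation bytes 0x83=10000011, 0xBB=10111011, 0x8C=10001100 all match 10xxxxxx.
Decoded value 0xC3ECC is ≥ 0x10000 (shortest form) and not a surrogate.

valid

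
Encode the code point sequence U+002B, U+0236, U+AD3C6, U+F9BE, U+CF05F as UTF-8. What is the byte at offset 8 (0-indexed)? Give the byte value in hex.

U+002B → 1-byte form 2B at offsets 0–0.
U+0236 → 2-byte form C8 B6 at offsets 1–2.
U+AD3C6 → 4-byte form F2 AD 8F 86 at offsets 3–6.
U+F9BE → 3-byte form EF A6 BE at offsets 7–9.
Offset 8 falls in char 4's range; it's byte 2 of EF A6 BE = 0xA6.

0xA6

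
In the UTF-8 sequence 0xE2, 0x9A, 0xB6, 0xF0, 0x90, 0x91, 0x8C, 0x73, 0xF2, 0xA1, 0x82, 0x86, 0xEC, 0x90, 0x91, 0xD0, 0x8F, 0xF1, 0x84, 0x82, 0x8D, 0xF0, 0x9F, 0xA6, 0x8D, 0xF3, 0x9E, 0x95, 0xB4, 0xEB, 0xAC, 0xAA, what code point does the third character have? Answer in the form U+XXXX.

Offset 0: leading byte 0xE2 = 11100010 → 3-byte char #1 = E2 9A B6.
Offset 3: leading byte 0xF0 = 11110000 → 4-byte char #2 = F0 90 91 8C.
Offset 7: leading byte 0x73 = 01110011 → 1-byte char #3 = 73.
Leading byte 0x73 = 01110011 matches 0xxxxxxx → 1-byte sequence.
Byte 1: 0x73 = 01110011, payload 1110011 (7 bits).
Concatenate: 1110011 = 0x73 (7 bits → U+0073).

U+0073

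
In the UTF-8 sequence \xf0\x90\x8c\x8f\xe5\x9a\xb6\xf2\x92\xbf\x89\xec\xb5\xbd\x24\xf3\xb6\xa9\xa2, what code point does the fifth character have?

Offset 0: leading byte 0xF0 = 11110000 → 4-byte char #1 = F0 90 8C 8F.
Offset 4: leading byte 0xE5 = 11100101 → 3-byte char #2 = E5 9A B6.
Offset 7: leading byte 0xF2 = 11110010 → 4-byte char #3 = F2 92 BF 89.
Offset 11: leading byte 0xEC = 11101100 → 3-byte char #4 = EC B5 BD.
Offset 14: leading byte 0x24 = 00100100 → 1-byte char #5 = 24.
Leading byte 0x24 = 00100100 matches 0xxxxxxx → 1-byte sequence.
Byte 1: 0x24 = 00100100, payload 0100100 (7 bits).
Concatenate: 0100100 = 0x24 (7 bits → U+0024).

U+0024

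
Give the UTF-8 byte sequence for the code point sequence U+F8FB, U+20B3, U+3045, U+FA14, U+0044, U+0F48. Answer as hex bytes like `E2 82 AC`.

EF A3 BB E2 82 B3 E3 81 85 EF A8 94 44 E0 BD 88

U+F8FB: 3-byte form → EF A3 BB.
U+20B3: 3-byte form → E2 82 B3.
U+3045: 3-byte form → E3 81 85.
U+FA14: 3-byte form → EF A8 94.
U+0044: 1-byte form → 44.
U+0F48: 3-byte form → E0 BD 88.
Concatenated (16 bytes): EF A3 BB E2 82 B3 E3 81 85 EF A8 94 44 E0 BD 88.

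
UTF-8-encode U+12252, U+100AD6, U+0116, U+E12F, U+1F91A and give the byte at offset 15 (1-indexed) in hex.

1-indexed offset 15 is 0-indexed offset 14.
U+12252 → 4-byte form F0 92 89 92 at offsets 0–3.
U+100AD6 → 4-byte form F4 80 AB 96 at offsets 4–7.
U+0116 → 2-byte form C4 96 at offsets 8–9.
U+E12F → 3-byte form EE 84 AF at offsets 10–12.
U+1F91A → 4-byte form F0 9F A4 9A at offsets 13–16.
Offset 14 falls in char 5's range; it's byte 2 of F0 9F A4 9A = 0x9F.

0x9F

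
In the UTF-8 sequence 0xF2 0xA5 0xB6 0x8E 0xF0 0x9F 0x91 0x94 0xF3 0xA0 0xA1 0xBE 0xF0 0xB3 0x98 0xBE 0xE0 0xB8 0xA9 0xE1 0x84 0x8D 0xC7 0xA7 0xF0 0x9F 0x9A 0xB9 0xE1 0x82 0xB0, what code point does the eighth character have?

Offset 0: leading byte 0xF2 = 11110010 → 4-byte char #1 = F2 A5 B6 8E.
Offset 4: leading byte 0xF0 = 11110000 → 4-byte char #2 = F0 9F 91 94.
Offset 8: leading byte 0xF3 = 11110011 → 4-byte char #3 = F3 A0 A1 BE.
Offset 12: leading byte 0xF0 = 11110000 → 4-byte char #4 = F0 B3 98 BE.
Offset 16: leading byte 0xE0 = 11100000 → 3-byte char #5 = E0 B8 A9.
Offset 19: leading byte 0xE1 = 11100001 → 3-byte char #6 = E1 84 8D.
Offset 22: leading byte 0xC7 = 11000111 → 2-byte char #7 = C7 A7.
Offset 24: leading byte 0xF0 = 11110000 → 4-byte char #8 = F0 9F 9A B9.
Leading byte 0xF0 = 11110000 matches 11110xxx → 4-byte sequence.
Byte 1: 0xF0 = 11110000, payload 000 (3 bits).
Byte 2: 0x9F = 10011111 (10xxxxxx ✓), payload 011111.
Byte 3: 0x9A = 10011010 (10xxxxxx ✓), payload 011010.
Byte 4: 0xB9 = 10111001 (10xxxxxx ✓), payload 111001.
Concatenate: 000011111011010111001 = 0x1F6B9 (21 bits → U+1F6B9).

U+1F6B9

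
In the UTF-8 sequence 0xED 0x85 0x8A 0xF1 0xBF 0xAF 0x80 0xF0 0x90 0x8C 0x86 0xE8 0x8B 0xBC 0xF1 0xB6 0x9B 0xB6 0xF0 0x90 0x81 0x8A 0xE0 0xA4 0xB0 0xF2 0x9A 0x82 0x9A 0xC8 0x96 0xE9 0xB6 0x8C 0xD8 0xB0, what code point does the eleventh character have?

U+0630

Offset 0: leading byte 0xED = 11101101 → 3-byte char #1 = ED 85 8A.
Offset 3: leading byte 0xF1 = 11110001 → 4-byte char #2 = F1 BF AF 80.
Offset 7: leading byte 0xF0 = 11110000 → 4-byte char #3 = F0 90 8C 86.
Offset 11: leading byte 0xE8 = 11101000 → 3-byte char #4 = E8 8B BC.
Offset 14: leading byte 0xF1 = 11110001 → 4-byte char #5 = F1 B6 9B B6.
Offset 18: leading byte 0xF0 = 11110000 → 4-byte char #6 = F0 90 81 8A.
Offset 22: leading byte 0xE0 = 11100000 → 3-byte char #7 = E0 A4 B0.
Offset 25: leading byte 0xF2 = 11110010 → 4-byte char #8 = F2 9A 82 9A.
Offset 29: leading byte 0xC8 = 11001000 → 2-byte char #9 = C8 96.
Offset 31: leading byte 0xE9 = 11101001 → 3-byte char #10 = E9 B6 8C.
Offset 34: leading byte 0xD8 = 11011000 → 2-byte char #11 = D8 B0.
Leading byte 0xD8 = 11011000 matches 110xxxxx → 2-byte sequence.
Byte 1: 0xD8 = 11011000, payload 11000 (5 bits).
Byte 2: 0xB0 = 10110000 (10xxxxxx ✓), payload 110000.
Concatenate: 11000110000 = 0x630 (11 bits → U+0630).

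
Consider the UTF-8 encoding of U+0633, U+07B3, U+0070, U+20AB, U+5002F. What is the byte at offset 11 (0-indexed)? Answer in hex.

0xAF

U+0633 → 2-byte form D8 B3 at offsets 0–1.
U+07B3 → 2-byte form DE B3 at offsets 2–3.
U+0070 → 1-byte form 70 at offsets 4–4.
U+20AB → 3-byte form E2 82 AB at offsets 5–7.
U+5002F → 4-byte form F1 90 80 AF at offsets 8–11.
Offset 11 falls in char 5's range; it's byte 4 of F1 90 80 AF = 0xAF.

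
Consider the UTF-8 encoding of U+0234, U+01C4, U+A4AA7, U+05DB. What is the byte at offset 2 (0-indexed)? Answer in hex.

0xC7

U+0234 → 2-byte form C8 B4 at offsets 0–1.
U+01C4 → 2-byte form C7 84 at offsets 2–3.
Offset 2 falls in char 2's range; it's byte 1 of C7 84 = 0xC7.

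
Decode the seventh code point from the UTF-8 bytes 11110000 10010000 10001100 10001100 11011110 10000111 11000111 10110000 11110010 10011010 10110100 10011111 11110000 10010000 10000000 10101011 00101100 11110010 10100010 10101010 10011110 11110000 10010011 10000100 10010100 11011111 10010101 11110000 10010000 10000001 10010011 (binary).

Offset 0: leading byte 0xF0 = 11110000 → 4-byte char #1 = F0 90 8C 8C.
Offset 4: leading byte 0xDE = 11011110 → 2-byte char #2 = DE 87.
Offset 6: leading byte 0xC7 = 11000111 → 2-byte char #3 = C7 B0.
Offset 8: leading byte 0xF2 = 11110010 → 4-byte char #4 = F2 9A B4 9F.
Offset 12: leading byte 0xF0 = 11110000 → 4-byte char #5 = F0 90 80 AB.
Offset 16: leading byte 0x2C = 00101100 → 1-byte char #6 = 2C.
Offset 17: leading byte 0xF2 = 11110010 → 4-byte char #7 = F2 A2 AA 9E.
Leading byte 0xF2 = 11110010 matches 11110xxx → 4-byte sequence.
Byte 1: 0xF2 = 11110010, payload 010 (3 bits).
Byte 2: 0xA2 = 10100010 (10xxxxxx ✓), payload 100010.
Byte 3: 0xAA = 10101010 (10xxxxxx ✓), payload 101010.
Byte 4: 0x9E = 10011110 (10xxxxxx ✓), payload 011110.
Concatenate: 010100010101010011110 = 0xA2A9E (21 bits → U+A2A9E).

U+A2A9E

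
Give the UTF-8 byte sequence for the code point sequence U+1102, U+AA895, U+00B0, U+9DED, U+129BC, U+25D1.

E1 84 82 F2 AA A2 95 C2 B0 E9 B7 AD F0 92 A6 BC E2 97 91

U+1102: 3-byte form → E1 84 82.
U+AA895: 4-byte form → F2 AA A2 95.
U+00B0: 2-byte form → C2 B0.
U+9DED: 3-byte form → E9 B7 AD.
U+129BC: 4-byte form → F0 92 A6 BC.
U+25D1: 3-byte form → E2 97 91.
Concatenated (19 bytes): E1 84 82 F2 AA A2 95 C2 B0 E9 B7 AD F0 92 A6 BC E2 97 91.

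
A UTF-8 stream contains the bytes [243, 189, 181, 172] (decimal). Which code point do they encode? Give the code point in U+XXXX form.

U+FDD6C

Leading byte 0xF3 = 11110011 matches 11110xxx → 4-byte sequence.
Byte 1: 0xF3 = 11110011, payload 011 (3 bits).
Byte 2: 0xBD = 10111101 (10xxxxxx ✓), payload 111101.
Byte 3: 0xB5 = 10110101 (10xxxxxx ✓), payload 110101.
Byte 4: 0xAC = 10101100 (10xxxxxx ✓), payload 101100.
Concatenate: 011111101110101101100 = 0xFDD6C (21 bits → U+FDD6C).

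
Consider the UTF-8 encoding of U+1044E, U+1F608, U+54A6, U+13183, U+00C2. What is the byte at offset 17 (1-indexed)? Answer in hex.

1-indexed offset 17 is 0-indexed offset 16.
U+1044E → 4-byte form F0 90 91 8E at offsets 0–3.
U+1F608 → 4-byte form F0 9F 98 88 at offsets 4–7.
U+54A6 → 3-byte form E5 92 A6 at offsets 8–10.
U+13183 → 4-byte form F0 93 86 83 at offsets 11–14.
U+00C2 → 2-byte form C3 82 at offsets 15–16.
Offset 16 falls in char 5's range; it's byte 2 of C3 82 = 0x82.

0x82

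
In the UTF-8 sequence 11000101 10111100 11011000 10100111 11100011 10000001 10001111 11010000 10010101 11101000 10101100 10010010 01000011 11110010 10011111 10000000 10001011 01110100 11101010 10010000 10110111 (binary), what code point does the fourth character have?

U+0415

Offset 0: leading byte 0xC5 = 11000101 → 2-byte char #1 = C5 BC.
Offset 2: leading byte 0xD8 = 11011000 → 2-byte char #2 = D8 A7.
Offset 4: leading byte 0xE3 = 11100011 → 3-byte char #3 = E3 81 8F.
Offset 7: leading byte 0xD0 = 11010000 → 2-byte char #4 = D0 95.
Leading byte 0xD0 = 11010000 matches 110xxxxx → 2-byte sequence.
Byte 1: 0xD0 = 11010000, payload 10000 (5 bits).
Byte 2: 0x95 = 10010101 (10xxxxxx ✓), payload 010101.
Concatenate: 10000010101 = 0x415 (11 bits → U+0415).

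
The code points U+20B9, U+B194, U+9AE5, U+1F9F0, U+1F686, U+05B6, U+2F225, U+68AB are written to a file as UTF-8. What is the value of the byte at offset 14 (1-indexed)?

0xF0

1-indexed offset 14 is 0-indexed offset 13.
U+20B9 → 3-byte form E2 82 B9 at offsets 0–2.
U+B194 → 3-byte form EB 86 94 at offsets 3–5.
U+9AE5 → 3-byte form E9 AB A5 at offsets 6–8.
U+1F9F0 → 4-byte form F0 9F A7 B0 at offsets 9–12.
U+1F686 → 4-byte form F0 9F 9A 86 at offsets 13–16.
Offset 13 falls in char 5's range; it's byte 1 of F0 9F 9A 86 = 0xF0.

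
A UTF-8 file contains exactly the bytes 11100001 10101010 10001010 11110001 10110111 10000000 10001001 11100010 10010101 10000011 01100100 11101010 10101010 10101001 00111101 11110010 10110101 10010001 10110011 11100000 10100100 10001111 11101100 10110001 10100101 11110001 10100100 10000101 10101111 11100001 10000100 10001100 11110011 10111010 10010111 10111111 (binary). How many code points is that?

Byte at offset 0: 0xE1 = 11100001 → 3-byte char (#1). Advance 3.
Byte at offset 3: 0xF1 = 11110001 → 4-byte char (#2). Advance 4.
Byte at offset 7: 0xE2 = 11100010 → 3-byte char (#3). Advance 3.
Byte at offset 10: 0x64 = 01100100 → 1-byte char (#4). Advance 1.
Byte at offset 11: 0xEA = 11101010 → 3-byte char (#5). Advance 3.
Byte at offset 14: 0x3D = 00111101 → 1-byte char (#6). Advance 1.
Byte at offset 15: 0xF2 = 11110010 → 4-byte char (#7). Advance 4.
Byte at offset 19: 0xE0 = 11100000 → 3-byte char (#8). Advance 3.
Byte at offset 22: 0xEC = 11101100 → 3-byte char (#9). Advance 3.
Byte at offset 25: 0xF1 = 11110001 → 4-byte char (#10). Advance 4.
Byte at offset 29: 0xE1 = 11100001 → 3-byte char (#11). Advance 3.
Byte at offset 32: 0xF3 = 11110011 → 4-byte char (#12). Advance 4.
Reached end at offset 36 after 12 code points.

12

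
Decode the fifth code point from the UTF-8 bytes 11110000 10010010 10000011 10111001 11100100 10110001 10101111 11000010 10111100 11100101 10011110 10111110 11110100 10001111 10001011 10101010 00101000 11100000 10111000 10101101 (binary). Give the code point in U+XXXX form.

U+10F2EA

Offset 0: leading byte 0xF0 = 11110000 → 4-byte char #1 = F0 92 83 B9.
Offset 4: leading byte 0xE4 = 11100100 → 3-byte char #2 = E4 B1 AF.
Offset 7: leading byte 0xC2 = 11000010 → 2-byte char #3 = C2 BC.
Offset 9: leading byte 0xE5 = 11100101 → 3-byte char #4 = E5 9E BE.
Offset 12: leading byte 0xF4 = 11110100 → 4-byte char #5 = F4 8F 8B AA.
Leading byte 0xF4 = 11110100 matches 11110xxx → 4-byte sequence.
Byte 1: 0xF4 = 11110100, payload 100 (3 bits).
Byte 2: 0x8F = 10001111 (10xxxxxx ✓), payload 001111.
Byte 3: 0x8B = 10001011 (10xxxxxx ✓), payload 001011.
Byte 4: 0xAA = 10101010 (10xxxxxx ✓), payload 101010.
Concatenate: 100001111001011101010 = 0x10F2EA (21 bits → U+10F2EA).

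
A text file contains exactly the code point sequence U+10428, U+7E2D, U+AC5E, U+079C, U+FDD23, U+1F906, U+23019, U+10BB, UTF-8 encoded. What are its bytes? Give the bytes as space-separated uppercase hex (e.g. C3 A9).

F0 90 90 A8 E7 B8 AD EA B1 9E DE 9C F3 BD B4 A3 F0 9F A4 86 F0 A3 80 99 E1 82 BB

U+10428: 4-byte form → F0 90 90 A8.
U+7E2D: 3-byte form → E7 B8 AD.
U+AC5E: 3-byte form → EA B1 9E.
U+079C: 2-byte form → DE 9C.
U+FDD23: 4-byte form → F3 BD B4 A3.
U+1F906: 4-byte form → F0 9F A4 86.
U+23019: 4-byte form → F0 A3 80 99.
U+10BB: 3-byte form → E1 82 BB.
Concatenated (27 bytes): F0 90 90 A8 E7 B8 AD EA B1 9E DE 9C F3 BD B4 A3 F0 9F A4 86 F0 A3 80 99 E1 82 BB.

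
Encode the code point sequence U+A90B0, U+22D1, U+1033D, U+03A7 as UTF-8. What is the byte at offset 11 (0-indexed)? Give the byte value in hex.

0xCE

U+A90B0 → 4-byte form F2 A9 82 B0 at offsets 0–3.
U+22D1 → 3-byte form E2 8B 91 at offsets 4–6.
U+1033D → 4-byte form F0 90 8C BD at offsets 7–10.
U+03A7 → 2-byte form CE A7 at offsets 11–12.
Offset 11 falls in char 4's range; it's byte 1 of CE A7 = 0xCE.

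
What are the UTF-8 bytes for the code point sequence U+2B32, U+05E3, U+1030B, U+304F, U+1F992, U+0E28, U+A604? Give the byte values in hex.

E2 AC B2 D7 A3 F0 90 8C 8B E3 81 8F F0 9F A6 92 E0 B8 A8 EA 98 84

U+2B32: 3-byte form → E2 AC B2.
U+05E3: 2-byte form → D7 A3.
U+1030B: 4-byte form → F0 90 8C 8B.
U+304F: 3-byte form → E3 81 8F.
U+1F992: 4-byte form → F0 9F A6 92.
U+0E28: 3-byte form → E0 B8 A8.
U+A604: 3-byte form → EA 98 84.
Concatenated (22 bytes): E2 AC B2 D7 A3 F0 90 8C 8B E3 81 8F F0 9F A6 92 E0 B8 A8 EA 98 84.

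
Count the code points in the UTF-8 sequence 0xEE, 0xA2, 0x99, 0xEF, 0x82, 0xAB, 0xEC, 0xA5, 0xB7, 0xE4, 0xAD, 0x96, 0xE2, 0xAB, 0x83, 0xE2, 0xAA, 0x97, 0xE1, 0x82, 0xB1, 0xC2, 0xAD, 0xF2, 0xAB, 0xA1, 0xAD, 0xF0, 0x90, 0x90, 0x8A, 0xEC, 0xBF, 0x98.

11

Byte at offset 0: 0xEE = 11101110 → 3-byte char (#1). Advance 3.
Byte at offset 3: 0xEF = 11101111 → 3-byte char (#2). Advance 3.
Byte at offset 6: 0xEC = 11101100 → 3-byte char (#3). Advance 3.
Byte at offset 9: 0xE4 = 11100100 → 3-byte char (#4). Advance 3.
Byte at offset 12: 0xE2 = 11100010 → 3-byte char (#5). Advance 3.
Byte at offset 15: 0xE2 = 11100010 → 3-byte char (#6). Advance 3.
Byte at offset 18: 0xE1 = 11100001 → 3-byte char (#7). Advance 3.
Byte at offset 21: 0xC2 = 11000010 → 2-byte char (#8). Advance 2.
Byte at offset 23: 0xF2 = 11110010 → 4-byte char (#9). Advance 4.
Byte at offset 27: 0xF0 = 11110000 → 4-byte char (#10). Advance 4.
Byte at offset 31: 0xEC = 11101100 → 3-byte char (#11). Advance 3.
Reached end at offset 34 after 11 code points.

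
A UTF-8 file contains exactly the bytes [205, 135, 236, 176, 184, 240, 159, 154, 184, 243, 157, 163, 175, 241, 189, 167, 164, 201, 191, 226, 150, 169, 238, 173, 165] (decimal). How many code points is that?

8

Byte at offset 0: 0xCD = 11001101 → 2-byte char (#1). Advance 2.
Byte at offset 2: 0xEC = 11101100 → 3-byte char (#2). Advance 3.
Byte at offset 5: 0xF0 = 11110000 → 4-byte char (#3). Advance 4.
Byte at offset 9: 0xF3 = 11110011 → 4-byte char (#4). Advance 4.
Byte at offset 13: 0xF1 = 11110001 → 4-byte char (#5). Advance 4.
Byte at offset 17: 0xC9 = 11001001 → 2-byte char (#6). Advance 2.
Byte at offset 19: 0xE2 = 11100010 → 3-byte char (#7). Advance 3.
Byte at offset 22: 0xEE = 11101110 → 3-byte char (#8). Advance 3.
Reached end at offset 25 after 8 code points.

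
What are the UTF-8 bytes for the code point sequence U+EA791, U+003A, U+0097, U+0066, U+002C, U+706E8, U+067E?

U+EA791: 4-byte form → F3 AA 9E 91.
U+003A: 1-byte form → 3A.
U+0097: 2-byte form → C2 97.
U+0066: 1-byte form → 66.
U+002C: 1-byte form → 2C.
U+706E8: 4-byte form → F1 B0 9B A8.
U+067E: 2-byte form → D9 BE.
Concatenated (15 bytes): F3 AA 9E 91 3A C2 97 66 2C F1 B0 9B A8 D9 BE.

F3 AA 9E 91 3A C2 97 66 2C F1 B0 9B A8 D9 BE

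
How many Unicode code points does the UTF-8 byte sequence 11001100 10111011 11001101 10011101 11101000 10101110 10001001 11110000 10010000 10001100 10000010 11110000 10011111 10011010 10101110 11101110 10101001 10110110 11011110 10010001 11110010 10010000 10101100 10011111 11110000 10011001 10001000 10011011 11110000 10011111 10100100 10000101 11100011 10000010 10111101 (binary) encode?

Byte at offset 0: 0xCC = 11001100 → 2-byte char (#1). Advance 2.
Byte at offset 2: 0xCD = 11001101 → 2-byte char (#2). Advance 2.
Byte at offset 4: 0xE8 = 11101000 → 3-byte char (#3). Advance 3.
Byte at offset 7: 0xF0 = 11110000 → 4-byte char (#4). Advance 4.
Byte at offset 11: 0xF0 = 11110000 → 4-byte char (#5). Advance 4.
Byte at offset 15: 0xEE = 11101110 → 3-byte char (#6). Advance 3.
Byte at offset 18: 0xDE = 11011110 → 2-byte char (#7). Advance 2.
Byte at offset 20: 0xF2 = 11110010 → 4-byte char (#8). Advance 4.
Byte at offset 24: 0xF0 = 11110000 → 4-byte char (#9). Advance 4.
Byte at offset 28: 0xF0 = 11110000 → 4-byte char (#10). Advance 4.
Byte at offset 32: 0xE3 = 11100011 → 3-byte char (#11). Advance 3.
Reached end at offset 35 after 11 code points.

11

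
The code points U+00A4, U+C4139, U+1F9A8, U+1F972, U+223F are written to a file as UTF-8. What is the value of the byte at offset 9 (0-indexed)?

0xA8

U+00A4 → 2-byte form C2 A4 at offsets 0–1.
U+C4139 → 4-byte form F3 84 84 B9 at offsets 2–5.
U+1F9A8 → 4-byte form F0 9F A6 A8 at offsets 6–9.
Offset 9 falls in char 3's range; it's byte 4 of F0 9F A6 A8 = 0xA8.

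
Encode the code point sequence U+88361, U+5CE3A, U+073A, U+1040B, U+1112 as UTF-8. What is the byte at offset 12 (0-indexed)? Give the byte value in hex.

0x90

U+88361 → 4-byte form F2 88 8D A1 at offsets 0–3.
U+5CE3A → 4-byte form F1 9C B8 BA at offsets 4–7.
U+073A → 2-byte form DC BA at offsets 8–9.
U+1040B → 4-byte form F0 90 90 8B at offsets 10–13.
Offset 12 falls in char 4's range; it's byte 3 of F0 90 90 8B = 0x90.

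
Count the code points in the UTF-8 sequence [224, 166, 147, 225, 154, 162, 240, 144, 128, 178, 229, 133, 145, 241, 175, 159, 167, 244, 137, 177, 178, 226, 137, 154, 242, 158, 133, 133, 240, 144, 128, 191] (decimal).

Byte at offset 0: 0xE0 = 11100000 → 3-byte char (#1). Advance 3.
Byte at offset 3: 0xE1 = 11100001 → 3-byte char (#2). Advance 3.
Byte at offset 6: 0xF0 = 11110000 → 4-byte char (#3). Advance 4.
Byte at offset 10: 0xE5 = 11100101 → 3-byte char (#4). Advance 3.
Byte at offset 13: 0xF1 = 11110001 → 4-byte char (#5). Advance 4.
Byte at offset 17: 0xF4 = 11110100 → 4-byte char (#6). Advance 4.
Byte at offset 21: 0xE2 = 11100010 → 3-byte char (#7). Advance 3.
Byte at offset 24: 0xF2 = 11110010 → 4-byte char (#8). Advance 4.
Byte at offset 28: 0xF0 = 11110000 → 4-byte char (#9). Advance 4.
Reached end at offset 32 after 9 code points.

9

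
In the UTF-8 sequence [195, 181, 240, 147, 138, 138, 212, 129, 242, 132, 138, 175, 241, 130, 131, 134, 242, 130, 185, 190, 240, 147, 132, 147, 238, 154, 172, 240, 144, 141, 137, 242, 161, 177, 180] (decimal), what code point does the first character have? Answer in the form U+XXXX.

Offset 0: leading byte 0xC3 = 11000011 → 2-byte char #1 = C3 B5.
Leading byte 0xC3 = 11000011 matches 110xxxxx → 2-byte sequence.
Byte 1: 0xC3 = 11000011, payload 00011 (5 bits).
Byte 2: 0xB5 = 10110101 (10xxxxxx ✓), payload 110101.
Concatenate: 00011110101 = 0xF5 (11 bits → U+00F5).

U+00F5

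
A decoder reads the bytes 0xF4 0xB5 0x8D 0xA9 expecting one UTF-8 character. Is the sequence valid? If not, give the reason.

invalid (encodes a value above U+10FFFF)

Leading byte 0xF4 = 11110100 → 4-byte form.
Payload = 0x135369, which exceeds U+10FFFF, the maximum Unicode code point. (Leading bytes F5–FF, or F4 followed by ≥ 0x90, are invalid.)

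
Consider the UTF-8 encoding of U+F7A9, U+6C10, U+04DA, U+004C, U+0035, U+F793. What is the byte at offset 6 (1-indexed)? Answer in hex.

0x90

1-indexed offset 6 is 0-indexed offset 5.
U+F7A9 → 3-byte form EF 9E A9 at offsets 0–2.
U+6C10 → 3-byte form E6 B0 90 at offsets 3–5.
Offset 5 falls in char 2's range; it's byte 3 of E6 B0 90 = 0x90.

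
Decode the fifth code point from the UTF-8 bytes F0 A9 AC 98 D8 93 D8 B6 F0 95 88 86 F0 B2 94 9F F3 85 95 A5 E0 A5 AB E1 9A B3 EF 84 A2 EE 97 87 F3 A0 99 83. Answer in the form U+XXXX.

U+3251F

Offset 0: leading byte 0xF0 = 11110000 → 4-byte char #1 = F0 A9 AC 98.
Offset 4: leading byte 0xD8 = 11011000 → 2-byte char #2 = D8 93.
Offset 6: leading byte 0xD8 = 11011000 → 2-byte char #3 = D8 B6.
Offset 8: leading byte 0xF0 = 11110000 → 4-byte char #4 = F0 95 88 86.
Offset 12: leading byte 0xF0 = 11110000 → 4-byte char #5 = F0 B2 94 9F.
Leading byte 0xF0 = 11110000 matches 11110xxx → 4-byte sequence.
Byte 1: 0xF0 = 11110000, payload 000 (3 bits).
Byte 2: 0xB2 = 10110010 (10xxxxxx ✓), payload 110010.
Byte 3: 0x94 = 10010100 (10xxxxxx ✓), payload 010100.
Byte 4: 0x9F = 10011111 (10xxxxxx ✓), payload 011111.
Concatenate: 000110010010100011111 = 0x3251F (21 bits → U+3251F).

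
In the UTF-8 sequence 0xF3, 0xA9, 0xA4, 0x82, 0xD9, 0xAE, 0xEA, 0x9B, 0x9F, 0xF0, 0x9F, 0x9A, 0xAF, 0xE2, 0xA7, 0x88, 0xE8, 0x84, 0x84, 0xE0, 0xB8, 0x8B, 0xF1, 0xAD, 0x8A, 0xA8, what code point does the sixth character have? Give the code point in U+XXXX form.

U+8104

Offset 0: leading byte 0xF3 = 11110011 → 4-byte char #1 = F3 A9 A4 82.
Offset 4: leading byte 0xD9 = 11011001 → 2-byte char #2 = D9 AE.
Offset 6: leading byte 0xEA = 11101010 → 3-byte char #3 = EA 9B 9F.
Offset 9: leading byte 0xF0 = 11110000 → 4-byte char #4 = F0 9F 9A AF.
Offset 13: leading byte 0xE2 = 11100010 → 3-byte char #5 = E2 A7 88.
Offset 16: leading byte 0xE8 = 11101000 → 3-byte char #6 = E8 84 84.
Leading byte 0xE8 = 11101000 matches 1110xxxx → 3-byte sequence.
Byte 1: 0xE8 = 11101000, payload 1000 (4 bits).
Byte 2: 0x84 = 10000100 (10xxxxxx ✓), payload 000100.
Byte 3: 0x84 = 10000100 (10xxxxxx ✓), payload 000100.
Concatenate: 1000000100000100 = 0x8104 (16 bits → U+8104).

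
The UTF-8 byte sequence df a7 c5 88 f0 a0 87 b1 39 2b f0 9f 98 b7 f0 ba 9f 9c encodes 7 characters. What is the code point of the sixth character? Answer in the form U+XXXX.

U+1F637

Offset 0: leading byte 0xDF = 11011111 → 2-byte char #1 = DF A7.
Offset 2: leading byte 0xC5 = 11000101 → 2-byte char #2 = C5 88.
Offset 4: leading byte 0xF0 = 11110000 → 4-byte char #3 = F0 A0 87 B1.
Offset 8: leading byte 0x39 = 00111001 → 1-byte char #4 = 39.
Offset 9: leading byte 0x2B = 00101011 → 1-byte char #5 = 2B.
Offset 10: leading byte 0xF0 = 11110000 → 4-byte char #6 = F0 9F 98 B7.
Leading byte 0xF0 = 11110000 matches 11110xxx → 4-byte sequence.
Byte 1: 0xF0 = 11110000, payload 000 (3 bits).
Byte 2: 0x9F = 10011111 (10xxxxxx ✓), payload 011111.
Byte 3: 0x98 = 10011000 (10xxxxxx ✓), payload 011000.
Byte 4: 0xB7 = 10110111 (10xxxxxx ✓), payload 110111.
Concatenate: 000011111011000110111 = 0x1F637 (21 bits → U+1F637).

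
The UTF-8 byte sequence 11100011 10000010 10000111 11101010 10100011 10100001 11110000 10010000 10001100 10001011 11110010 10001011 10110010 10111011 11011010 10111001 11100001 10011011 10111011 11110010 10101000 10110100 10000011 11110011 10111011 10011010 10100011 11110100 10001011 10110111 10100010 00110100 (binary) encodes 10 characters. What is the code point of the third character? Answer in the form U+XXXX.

U+1030B

Offset 0: leading byte 0xE3 = 11100011 → 3-byte char #1 = E3 82 87.
Offset 3: leading byte 0xEA = 11101010 → 3-byte char #2 = EA A3 A1.
Offset 6: leading byte 0xF0 = 11110000 → 4-byte char #3 = F0 90 8C 8B.
Leading byte 0xF0 = 11110000 matches 11110xxx → 4-byte sequence.
Byte 1: 0xF0 = 11110000, payload 000 (3 bits).
Byte 2: 0x90 = 10010000 (10xxxxxx ✓), payload 010000.
Byte 3: 0x8C = 10001100 (10xxxxxx ✓), payload 001100.
Byte 4: 0x8B = 10001011 (10xxxxxx ✓), payload 001011.
Concatenate: 000010000001100001011 = 0x1030B (21 bits → U+1030B).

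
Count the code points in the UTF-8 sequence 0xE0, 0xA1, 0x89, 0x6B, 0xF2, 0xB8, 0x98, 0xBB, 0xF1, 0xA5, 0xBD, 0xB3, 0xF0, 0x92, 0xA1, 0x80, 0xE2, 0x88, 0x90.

6

Byte at offset 0: 0xE0 = 11100000 → 3-byte char (#1). Advance 3.
Byte at offset 3: 0x6B = 01101011 → 1-byte char (#2). Advance 1.
Byte at offset 4: 0xF2 = 11110010 → 4-byte char (#3). Advance 4.
Byte at offset 8: 0xF1 = 11110001 → 4-byte char (#4). Advance 4.
Byte at offset 12: 0xF0 = 11110000 → 4-byte char (#5). Advance 4.
Byte at offset 16: 0xE2 = 11100010 → 3-byte char (#6). Advance 3.
Reached end at offset 19 after 6 code points.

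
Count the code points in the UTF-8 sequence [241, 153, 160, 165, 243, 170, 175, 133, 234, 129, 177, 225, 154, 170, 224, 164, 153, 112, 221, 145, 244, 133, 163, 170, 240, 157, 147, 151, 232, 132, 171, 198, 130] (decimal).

11

Byte at offset 0: 0xF1 = 11110001 → 4-byte char (#1). Advance 4.
Byte at offset 4: 0xF3 = 11110011 → 4-byte char (#2). Advance 4.
Byte at offset 8: 0xEA = 11101010 → 3-byte char (#3). Advance 3.
Byte at offset 11: 0xE1 = 11100001 → 3-byte char (#4). Advance 3.
Byte at offset 14: 0xE0 = 11100000 → 3-byte char (#5). Advance 3.
Byte at offset 17: 0x70 = 01110000 → 1-byte char (#6). Advance 1.
Byte at offset 18: 0xDD = 11011101 → 2-byte char (#7). Advance 2.
Byte at offset 20: 0xF4 = 11110100 → 4-byte char (#8). Advance 4.
Byte at offset 24: 0xF0 = 11110000 → 4-byte char (#9). Advance 4.
Byte at offset 28: 0xE8 = 11101000 → 3-byte char (#10). Advance 3.
Byte at offset 31: 0xC6 = 11000110 → 2-byte char (#11). Advance 2.
Reached end at offset 33 after 11 code points.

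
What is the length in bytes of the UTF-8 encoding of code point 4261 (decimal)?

U+10A5 = 0x10A5. UTF-8 uses 1 byte below 0x80, 2 below 0x800, 3 below 0x10000, 4 up to 0x10FFFF. 0x10A5 is in U+0800–U+FFFF → 3 bytes.

3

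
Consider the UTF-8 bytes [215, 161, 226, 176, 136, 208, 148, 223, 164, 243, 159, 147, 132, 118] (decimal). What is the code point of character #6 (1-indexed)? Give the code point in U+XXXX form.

Offset 0: leading byte 0xD7 = 11010111 → 2-byte char #1 = D7 A1.
Offset 2: leading byte 0xE2 = 11100010 → 3-byte char #2 = E2 B0 88.
Offset 5: leading byte 0xD0 = 11010000 → 2-byte char #3 = D0 94.
Offset 7: leading byte 0xDF = 11011111 → 2-byte char #4 = DF A4.
Offset 9: leading byte 0xF3 = 11110011 → 4-byte char #5 = F3 9F 93 84.
Offset 13: leading byte 0x76 = 01110110 → 1-byte char #6 = 76.
Leading byte 0x76 = 01110110 matches 0xxxxxxx → 1-byte sequence.
Byte 1: 0x76 = 01110110, payload 1110110 (7 bits).
Concatenate: 1110110 = 0x76 (7 bits → U+0076).

U+0076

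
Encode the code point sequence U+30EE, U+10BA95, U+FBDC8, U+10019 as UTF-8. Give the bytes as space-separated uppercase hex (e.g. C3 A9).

E3 83 AE F4 8B AA 95 F3 BB B7 88 F0 90 80 99

U+30EE: 3-byte form → E3 83 AE.
U+10BA95: 4-byte form → F4 8B AA 95.
U+FBDC8: 4-byte form → F3 BB B7 88.
U+10019: 4-byte form → F0 90 80 99.
Concatenated (15 bytes): E3 83 AE F4 8B AA 95 F3 BB B7 88 F0 90 80 99.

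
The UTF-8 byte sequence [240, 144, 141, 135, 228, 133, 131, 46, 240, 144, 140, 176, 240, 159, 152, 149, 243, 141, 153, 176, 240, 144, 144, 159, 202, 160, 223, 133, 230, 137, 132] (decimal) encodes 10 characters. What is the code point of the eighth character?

U+02A0

Offset 0: leading byte 0xF0 = 11110000 → 4-byte char #1 = F0 90 8D 87.
Offset 4: leading byte 0xE4 = 11100100 → 3-byte char #2 = E4 85 83.
Offset 7: leading byte 0x2E = 00101110 → 1-byte char #3 = 2E.
Offset 8: leading byte 0xF0 = 11110000 → 4-byte char #4 = F0 90 8C B0.
Offset 12: leading byte 0xF0 = 11110000 → 4-byte char #5 = F0 9F 98 95.
Offset 16: leading byte 0xF3 = 11110011 → 4-byte char #6 = F3 8D 99 B0.
Offset 20: leading byte 0xF0 = 11110000 → 4-byte char #7 = F0 90 90 9F.
Offset 24: leading byte 0xCA = 11001010 → 2-byte char #8 = CA A0.
Leading byte 0xCA = 11001010 matches 110xxxxx → 2-byte sequence.
Byte 1: 0xCA = 11001010, payload 01010 (5 bits).
Byte 2: 0xA0 = 10100000 (10xxxxxx ✓), payload 100000.
Concatenate: 01010100000 = 0x2A0 (11 bits → U+02A0).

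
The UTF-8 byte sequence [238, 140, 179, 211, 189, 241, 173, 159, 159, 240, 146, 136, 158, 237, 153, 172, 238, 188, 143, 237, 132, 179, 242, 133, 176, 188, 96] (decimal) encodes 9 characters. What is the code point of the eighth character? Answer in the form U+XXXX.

Offset 0: leading byte 0xEE = 11101110 → 3-byte char #1 = EE 8C B3.
Offset 3: leading byte 0xD3 = 11010011 → 2-byte char #2 = D3 BD.
Offset 5: leading byte 0xF1 = 11110001 → 4-byte char #3 = F1 AD 9F 9F.
Offset 9: leading byte 0xF0 = 11110000 → 4-byte char #4 = F0 92 88 9E.
Offset 13: leading byte 0xED = 11101101 → 3-byte char #5 = ED 99 AC.
Offset 16: leading byte 0xEE = 11101110 → 3-byte char #6 = EE BC 8F.
Offset 19: leading byte 0xED = 11101101 → 3-byte char #7 = ED 84 B3.
Offset 22: leading byte 0xF2 = 11110010 → 4-byte char #8 = F2 85 B0 BC.
Leading byte 0xF2 = 11110010 matches 11110xxx → 4-byte sequence.
Byte 1: 0xF2 = 11110010, payload 010 (3 bits).
Byte 2: 0x85 = 10000101 (10xxxxxx ✓), payload 000101.
Byte 3: 0xB0 = 10110000 (10xxxxxx ✓), payload 110000.
Byte 4: 0xBC = 10111100 (10xxxxxx ✓), payload 111100.
Concatenate: 010000101110000111100 = 0x85C3C (21 bits → U+85C3C).

U+85C3C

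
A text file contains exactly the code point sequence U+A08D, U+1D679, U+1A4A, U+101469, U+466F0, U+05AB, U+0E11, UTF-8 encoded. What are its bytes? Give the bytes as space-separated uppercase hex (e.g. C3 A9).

EA 82 8D F0 9D 99 B9 E1 A9 8A F4 81 91 A9 F1 86 9B B0 D6 AB E0 B8 91

U+A08D: 3-byte form → EA 82 8D.
U+1D679: 4-byte form → F0 9D 99 B9.
U+1A4A: 3-byte form → E1 A9 8A.
U+101469: 4-byte form → F4 81 91 A9.
U+466F0: 4-byte form → F1 86 9B B0.
U+05AB: 2-byte form → D6 AB.
U+0E11: 3-byte form → E0 B8 91.
Concatenated (23 bytes): EA 82 8D F0 9D 99 B9 E1 A9 8A F4 81 91 A9 F1 86 9B B0 D6 AB E0 B8 91.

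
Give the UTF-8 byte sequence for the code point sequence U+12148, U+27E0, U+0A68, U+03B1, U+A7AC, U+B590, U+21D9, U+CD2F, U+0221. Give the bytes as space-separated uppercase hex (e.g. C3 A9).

F0 92 85 88 E2 9F A0 E0 A9 A8 CE B1 EA 9E AC EB 96 90 E2 87 99 EC B4 AF C8 A1

U+12148: 4-byte form → F0 92 85 88.
U+27E0: 3-byte form → E2 9F A0.
U+0A68: 3-byte form → E0 A9 A8.
U+03B1: 2-byte form → CE B1.
U+A7AC: 3-byte form → EA 9E AC.
U+B590: 3-byte form → EB 96 90.
U+21D9: 3-byte form → E2 87 99.
U+CD2F: 3-byte form → EC B4 AF.
U+0221: 2-byte form → C8 A1.
Concatenated (26 bytes): F0 92 85 88 E2 9F A0 E0 A9 A8 CE B1 EA 9E AC EB 96 90 E2 87 99 EC B4 AF C8 A1.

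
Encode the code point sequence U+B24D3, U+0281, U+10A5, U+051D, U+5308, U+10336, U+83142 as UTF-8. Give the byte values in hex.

U+B24D3: 4-byte form → F2 B2 93 93.
U+0281: 2-byte form → CA 81.
U+10A5: 3-byte form → E1 82 A5.
U+051D: 2-byte form → D4 9D.
U+5308: 3-byte form → E5 8C 88.
U+10336: 4-byte form → F0 90 8C B6.
U+83142: 4-byte form → F2 83 85 82.
Concatenated (22 bytes): F2 B2 93 93 CA 81 E1 82 A5 D4 9D E5 8C 88 F0 90 8C B6 F2 83 85 82.

F2 B2 93 93 CA 81 E1 82 A5 D4 9D E5 8C 88 F0 90 8C B6 F2 83 85 82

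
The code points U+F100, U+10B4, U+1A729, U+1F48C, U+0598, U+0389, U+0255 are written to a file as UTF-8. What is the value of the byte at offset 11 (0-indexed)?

U+F100 → 3-byte form EF 84 80 at offsets 0–2.
U+10B4 → 3-byte form E1 82 B4 at offsets 3–5.
U+1A729 → 4-byte form F0 9A 9C A9 at offsets 6–9.
U+1F48C → 4-byte form F0 9F 92 8C at offsets 10–13.
Offset 11 falls in char 4's range; it's byte 2 of F0 9F 92 8C = 0x9F.

0x9F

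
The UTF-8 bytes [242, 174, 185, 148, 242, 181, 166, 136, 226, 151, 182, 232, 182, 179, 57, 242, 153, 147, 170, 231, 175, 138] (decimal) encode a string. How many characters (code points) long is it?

Byte at offset 0: 0xF2 = 11110010 → 4-byte char (#1). Advance 4.
Byte at offset 4: 0xF2 = 11110010 → 4-byte char (#2). Advance 4.
Byte at offset 8: 0xE2 = 11100010 → 3-byte char (#3). Advance 3.
Byte at offset 11: 0xE8 = 11101000 → 3-byte char (#4). Advance 3.
Byte at offset 14: 0x39 = 00111001 → 1-byte char (#5). Advance 1.
Byte at offset 15: 0xF2 = 11110010 → 4-byte char (#6). Advance 4.
Byte at offset 19: 0xE7 = 11100111 → 3-byte char (#7). Advance 3.
Reached end at offset 22 after 7 code points.

7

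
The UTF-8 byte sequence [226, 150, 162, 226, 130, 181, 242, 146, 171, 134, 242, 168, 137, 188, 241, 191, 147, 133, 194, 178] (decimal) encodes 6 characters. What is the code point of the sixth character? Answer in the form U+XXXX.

U+00B2

Offset 0: leading byte 0xE2 = 11100010 → 3-byte char #1 = E2 96 A2.
Offset 3: leading byte 0xE2 = 11100010 → 3-byte char #2 = E2 82 B5.
Offset 6: leading byte 0xF2 = 11110010 → 4-byte char #3 = F2 92 AB 86.
Offset 10: leading byte 0xF2 = 11110010 → 4-byte char #4 = F2 A8 89 BC.
Offset 14: leading byte 0xF1 = 11110001 → 4-byte char #5 = F1 BF 93 85.
Offset 18: leading byte 0xC2 = 11000010 → 2-byte char #6 = C2 B2.
Leading byte 0xC2 = 11000010 matches 110xxxxx → 2-byte sequence.
Byte 1: 0xC2 = 11000010, payload 00010 (5 bits).
Byte 2: 0xB2 = 10110010 (10xxxxxx ✓), payload 110010.
Concatenate: 00010110010 = 0xB2 (11 bits → U+00B2).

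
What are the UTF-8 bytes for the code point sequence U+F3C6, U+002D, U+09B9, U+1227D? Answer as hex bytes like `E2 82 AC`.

U+F3C6: 3-byte form → EF 8F 86.
U+002D: 1-byte form → 2D.
U+09B9: 3-byte form → E0 A6 B9.
U+1227D: 4-byte form → F0 92 89 BD.
Concatenated (11 bytes): EF 8F 86 2D E0 A6 B9 F0 92 89 BD.

EF 8F 86 2D E0 A6 B9 F0 92 89 BD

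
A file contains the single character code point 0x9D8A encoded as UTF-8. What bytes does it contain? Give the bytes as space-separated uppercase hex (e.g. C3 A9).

U+9D8A = 0x9D8A = 40330 decimal. In range U+0800–U+FFFF → 3-byte form: 1110xxxx 10xxxxxx 10xxxxxx.
Binary (16 bits): 1001110110001010.
Split 4+6+6: 1001 | 110110 | 001010.
Byte 1: 11101001 = 0xE9.
Byte 2: 10110110 = 0xB6.
Byte 3: 10001010 = 0x8A.

E9 B6 8A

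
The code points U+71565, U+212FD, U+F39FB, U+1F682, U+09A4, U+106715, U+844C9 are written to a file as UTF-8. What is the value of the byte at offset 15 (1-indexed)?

1-indexed offset 15 is 0-indexed offset 14.
U+71565 → 4-byte form F1 B1 95 A5 at offsets 0–3.
U+212FD → 4-byte form F0 A1 8B BD at offsets 4–7.
U+F39FB → 4-byte form F3 B3 A7 BB at offsets 8–11.
U+1F682 → 4-byte form F0 9F 9A 82 at offsets 12–15.
Offset 14 falls in char 4's range; it's byte 3 of F0 9F 9A 82 = 0x9A.

0x9A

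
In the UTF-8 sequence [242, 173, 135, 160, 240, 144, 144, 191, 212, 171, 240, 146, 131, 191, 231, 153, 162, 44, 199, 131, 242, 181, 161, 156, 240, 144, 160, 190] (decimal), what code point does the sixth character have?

U+002C

Offset 0: leading byte 0xF2 = 11110010 → 4-byte char #1 = F2 AD 87 A0.
Offset 4: leading byte 0xF0 = 11110000 → 4-byte char #2 = F0 90 90 BF.
Offset 8: leading byte 0xD4 = 11010100 → 2-byte char #3 = D4 AB.
Offset 10: leading byte 0xF0 = 11110000 → 4-byte char #4 = F0 92 83 BF.
Offset 14: leading byte 0xE7 = 11100111 → 3-byte char #5 = E7 99 A2.
Offset 17: leading byte 0x2C = 00101100 → 1-byte char #6 = 2C.
Leading byte 0x2C = 00101100 matches 0xxxxxxx → 1-byte sequence.
Byte 1: 0x2C = 00101100, payload 0101100 (7 bits).
Concatenate: 0101100 = 0x2C (7 bits → U+002C).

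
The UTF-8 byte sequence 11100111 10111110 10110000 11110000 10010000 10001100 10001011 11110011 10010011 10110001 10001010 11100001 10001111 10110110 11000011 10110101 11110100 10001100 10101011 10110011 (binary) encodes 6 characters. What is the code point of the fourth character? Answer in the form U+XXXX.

Offset 0: leading byte 0xE7 = 11100111 → 3-byte char #1 = E7 BE B0.
Offset 3: leading byte 0xF0 = 11110000 → 4-byte char #2 = F0 90 8C 8B.
Offset 7: leading byte 0xF3 = 11110011 → 4-byte char #3 = F3 93 B1 8A.
Offset 11: leading byte 0xE1 = 11100001 → 3-byte char #4 = E1 8F B6.
Leading byte 0xE1 = 11100001 matches 1110xxxx → 3-byte sequence.
Byte 1: 0xE1 = 11100001, payload 0001 (4 bits).
Byte 2: 0x8F = 10001111 (10xxxxxx ✓), payload 001111.
Byte 3: 0xB6 = 10110110 (10xxxxxx ✓), payload 110110.
Concatenate: 0001001111110110 = 0x13F6 (16 bits → U+13F6).

U+13F6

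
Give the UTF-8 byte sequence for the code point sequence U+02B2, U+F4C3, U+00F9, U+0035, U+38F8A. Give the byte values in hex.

U+02B2: 2-byte form → CA B2.
U+F4C3: 3-byte form → EF 93 83.
U+00F9: 2-byte form → C3 B9.
U+0035: 1-byte form → 35.
U+38F8A: 4-byte form → F0 B8 BE 8A.
Concatenated (12 bytes): CA B2 EF 93 83 C3 B9 35 F0 B8 BE 8A.

CA B2 EF 93 83 C3 B9 35 F0 B8 BE 8A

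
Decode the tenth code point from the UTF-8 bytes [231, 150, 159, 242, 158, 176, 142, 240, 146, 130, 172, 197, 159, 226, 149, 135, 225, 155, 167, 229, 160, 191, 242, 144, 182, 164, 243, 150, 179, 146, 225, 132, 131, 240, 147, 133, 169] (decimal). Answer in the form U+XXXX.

U+1103

Offset 0: leading byte 0xE7 = 11100111 → 3-byte char #1 = E7 96 9F.
Offset 3: leading byte 0xF2 = 11110010 → 4-byte char #2 = F2 9E B0 8E.
Offset 7: leading byte 0xF0 = 11110000 → 4-byte char #3 = F0 92 82 AC.
Offset 11: leading byte 0xC5 = 11000101 → 2-byte char #4 = C5 9F.
Offset 13: leading byte 0xE2 = 11100010 → 3-byte char #5 = E2 95 87.
Offset 16: leading byte 0xE1 = 11100001 → 3-byte char #6 = E1 9B A7.
Offset 19: leading byte 0xE5 = 11100101 → 3-byte char #7 = E5 A0 BF.
Offset 22: leading byte 0xF2 = 11110010 → 4-byte char #8 = F2 90 B6 A4.
Offset 26: leading byte 0xF3 = 11110011 → 4-byte char #9 = F3 96 B3 92.
Offset 30: leading byte 0xE1 = 11100001 → 3-byte char #10 = E1 84 83.
Leading byte 0xE1 = 11100001 matches 1110xxxx → 3-byte sequence.
Byte 1: 0xE1 = 11100001, payload 0001 (4 bits).
Byte 2: 0x84 = 10000100 (10xxxxxx ✓), payload 000100.
Byte 3: 0x83 = 10000011 (10xxxxxx ✓), payload 000011.
Concatenate: 0001000100000011 = 0x1103 (16 bits → U+1103).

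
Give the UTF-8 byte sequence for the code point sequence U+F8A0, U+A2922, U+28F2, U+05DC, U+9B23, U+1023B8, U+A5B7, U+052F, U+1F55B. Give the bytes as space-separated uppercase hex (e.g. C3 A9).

EF A2 A0 F2 A2 A4 A2 E2 A3 B2 D7 9C E9 AC A3 F4 82 8E B8 EA 96 B7 D4 AF F0 9F 95 9B

U+F8A0: 3-byte form → EF A2 A0.
U+A2922: 4-byte form → F2 A2 A4 A2.
U+28F2: 3-byte form → E2 A3 B2.
U+05DC: 2-byte form → D7 9C.
U+9B23: 3-byte form → E9 AC A3.
U+1023B8: 4-byte form → F4 82 8E B8.
U+A5B7: 3-byte form → EA 96 B7.
U+052F: 2-byte form → D4 AF.
U+1F55B: 4-byte form → F0 9F 95 9B.
Concatenated (28 bytes): EF A2 A0 F2 A2 A4 A2 E2 A3 B2 D7 9C E9 AC A3 F4 82 8E B8 EA 96 B7 D4 AF F0 9F 95 9B.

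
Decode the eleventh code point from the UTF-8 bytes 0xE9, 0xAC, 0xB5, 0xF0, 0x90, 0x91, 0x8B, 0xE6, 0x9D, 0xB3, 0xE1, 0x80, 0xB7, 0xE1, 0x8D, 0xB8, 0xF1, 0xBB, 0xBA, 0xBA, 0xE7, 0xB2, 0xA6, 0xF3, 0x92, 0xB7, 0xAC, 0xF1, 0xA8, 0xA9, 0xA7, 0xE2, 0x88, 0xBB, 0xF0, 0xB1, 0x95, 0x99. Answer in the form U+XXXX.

Offset 0: leading byte 0xE9 = 11101001 → 3-byte char #1 = E9 AC B5.
Offset 3: leading byte 0xF0 = 11110000 → 4-byte char #2 = F0 90 91 8B.
Offset 7: leading byte 0xE6 = 11100110 → 3-byte char #3 = E6 9D B3.
Offset 10: leading byte 0xE1 = 11100001 → 3-byte char #4 = E1 80 B7.
Offset 13: leading byte 0xE1 = 11100001 → 3-byte char #5 = E1 8D B8.
Offset 16: leading byte 0xF1 = 11110001 → 4-byte char #6 = F1 BB BA BA.
Offset 20: leading byte 0xE7 = 11100111 → 3-byte char #7 = E7 B2 A6.
Offset 23: leading byte 0xF3 = 11110011 → 4-byte char #8 = F3 92 B7 AC.
Offset 27: leading byte 0xF1 = 11110001 → 4-byte char #9 = F1 A8 A9 A7.
Offset 31: leading byte 0xE2 = 11100010 → 3-byte char #10 = E2 88 BB.
Offset 34: leading byte 0xF0 = 11110000 → 4-byte char #11 = F0 B1 95 99.
Leading byte 0xF0 = 11110000 matches 11110xxx → 4-byte sequence.
Byte 1: 0xF0 = 11110000, payload 000 (3 bits).
Byte 2: 0xB1 = 10110001 (10xxxxxx ✓), payload 110001.
Byte 3: 0x95 = 10010101 (10xxxxxx ✓), payload 010101.
Byte 4: 0x99 = 10011001 (10xxxxxx ✓), payload 011001.
Concatenate: 000110001010101011001 = 0x31559 (21 bits → U+31559).

U+31559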